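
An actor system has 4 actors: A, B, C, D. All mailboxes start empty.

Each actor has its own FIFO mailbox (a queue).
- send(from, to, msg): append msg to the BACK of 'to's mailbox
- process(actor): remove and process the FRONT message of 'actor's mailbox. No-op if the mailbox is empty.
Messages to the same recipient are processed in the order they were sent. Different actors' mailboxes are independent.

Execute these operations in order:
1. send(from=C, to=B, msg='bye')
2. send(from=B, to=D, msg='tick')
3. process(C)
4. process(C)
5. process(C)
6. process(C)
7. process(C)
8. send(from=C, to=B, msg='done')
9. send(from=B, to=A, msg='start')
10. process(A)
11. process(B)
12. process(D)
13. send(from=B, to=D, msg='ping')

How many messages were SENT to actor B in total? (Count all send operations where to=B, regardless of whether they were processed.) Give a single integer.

After 1 (send(from=C, to=B, msg='bye')): A:[] B:[bye] C:[] D:[]
After 2 (send(from=B, to=D, msg='tick')): A:[] B:[bye] C:[] D:[tick]
After 3 (process(C)): A:[] B:[bye] C:[] D:[tick]
After 4 (process(C)): A:[] B:[bye] C:[] D:[tick]
After 5 (process(C)): A:[] B:[bye] C:[] D:[tick]
After 6 (process(C)): A:[] B:[bye] C:[] D:[tick]
After 7 (process(C)): A:[] B:[bye] C:[] D:[tick]
After 8 (send(from=C, to=B, msg='done')): A:[] B:[bye,done] C:[] D:[tick]
After 9 (send(from=B, to=A, msg='start')): A:[start] B:[bye,done] C:[] D:[tick]
After 10 (process(A)): A:[] B:[bye,done] C:[] D:[tick]
After 11 (process(B)): A:[] B:[done] C:[] D:[tick]
After 12 (process(D)): A:[] B:[done] C:[] D:[]
After 13 (send(from=B, to=D, msg='ping')): A:[] B:[done] C:[] D:[ping]

Answer: 2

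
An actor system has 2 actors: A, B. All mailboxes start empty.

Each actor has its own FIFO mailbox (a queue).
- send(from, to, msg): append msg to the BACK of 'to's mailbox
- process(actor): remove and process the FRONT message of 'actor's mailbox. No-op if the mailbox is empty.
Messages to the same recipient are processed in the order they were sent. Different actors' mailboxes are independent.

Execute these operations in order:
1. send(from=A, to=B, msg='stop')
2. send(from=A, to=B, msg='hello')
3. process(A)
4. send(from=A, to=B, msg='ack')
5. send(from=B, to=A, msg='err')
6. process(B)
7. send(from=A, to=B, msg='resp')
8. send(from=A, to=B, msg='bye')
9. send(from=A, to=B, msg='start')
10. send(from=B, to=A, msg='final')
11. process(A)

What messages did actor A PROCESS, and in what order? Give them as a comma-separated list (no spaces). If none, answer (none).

After 1 (send(from=A, to=B, msg='stop')): A:[] B:[stop]
After 2 (send(from=A, to=B, msg='hello')): A:[] B:[stop,hello]
After 3 (process(A)): A:[] B:[stop,hello]
After 4 (send(from=A, to=B, msg='ack')): A:[] B:[stop,hello,ack]
After 5 (send(from=B, to=A, msg='err')): A:[err] B:[stop,hello,ack]
After 6 (process(B)): A:[err] B:[hello,ack]
After 7 (send(from=A, to=B, msg='resp')): A:[err] B:[hello,ack,resp]
After 8 (send(from=A, to=B, msg='bye')): A:[err] B:[hello,ack,resp,bye]
After 9 (send(from=A, to=B, msg='start')): A:[err] B:[hello,ack,resp,bye,start]
After 10 (send(from=B, to=A, msg='final')): A:[err,final] B:[hello,ack,resp,bye,start]
After 11 (process(A)): A:[final] B:[hello,ack,resp,bye,start]

Answer: err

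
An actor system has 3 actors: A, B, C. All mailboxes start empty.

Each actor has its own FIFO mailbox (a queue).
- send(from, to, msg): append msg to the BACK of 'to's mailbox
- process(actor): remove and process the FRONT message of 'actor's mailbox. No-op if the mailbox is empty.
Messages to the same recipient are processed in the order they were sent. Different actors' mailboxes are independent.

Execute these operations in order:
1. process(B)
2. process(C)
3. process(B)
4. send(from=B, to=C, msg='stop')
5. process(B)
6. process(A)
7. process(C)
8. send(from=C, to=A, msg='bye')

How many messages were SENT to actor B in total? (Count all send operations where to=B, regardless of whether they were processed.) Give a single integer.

After 1 (process(B)): A:[] B:[] C:[]
After 2 (process(C)): A:[] B:[] C:[]
After 3 (process(B)): A:[] B:[] C:[]
After 4 (send(from=B, to=C, msg='stop')): A:[] B:[] C:[stop]
After 5 (process(B)): A:[] B:[] C:[stop]
After 6 (process(A)): A:[] B:[] C:[stop]
After 7 (process(C)): A:[] B:[] C:[]
After 8 (send(from=C, to=A, msg='bye')): A:[bye] B:[] C:[]

Answer: 0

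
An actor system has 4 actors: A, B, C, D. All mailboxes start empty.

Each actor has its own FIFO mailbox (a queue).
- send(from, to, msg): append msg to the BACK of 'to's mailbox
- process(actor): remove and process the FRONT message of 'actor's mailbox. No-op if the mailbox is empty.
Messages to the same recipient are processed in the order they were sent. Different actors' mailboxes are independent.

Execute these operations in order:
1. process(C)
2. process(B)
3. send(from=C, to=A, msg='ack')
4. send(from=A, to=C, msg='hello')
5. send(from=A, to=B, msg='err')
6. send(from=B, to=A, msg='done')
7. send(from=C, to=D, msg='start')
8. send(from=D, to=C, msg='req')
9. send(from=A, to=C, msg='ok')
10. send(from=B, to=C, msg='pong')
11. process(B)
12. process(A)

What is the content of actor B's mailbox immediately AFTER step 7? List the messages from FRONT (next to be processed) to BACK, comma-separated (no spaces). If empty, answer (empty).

After 1 (process(C)): A:[] B:[] C:[] D:[]
After 2 (process(B)): A:[] B:[] C:[] D:[]
After 3 (send(from=C, to=A, msg='ack')): A:[ack] B:[] C:[] D:[]
After 4 (send(from=A, to=C, msg='hello')): A:[ack] B:[] C:[hello] D:[]
After 5 (send(from=A, to=B, msg='err')): A:[ack] B:[err] C:[hello] D:[]
After 6 (send(from=B, to=A, msg='done')): A:[ack,done] B:[err] C:[hello] D:[]
After 7 (send(from=C, to=D, msg='start')): A:[ack,done] B:[err] C:[hello] D:[start]

err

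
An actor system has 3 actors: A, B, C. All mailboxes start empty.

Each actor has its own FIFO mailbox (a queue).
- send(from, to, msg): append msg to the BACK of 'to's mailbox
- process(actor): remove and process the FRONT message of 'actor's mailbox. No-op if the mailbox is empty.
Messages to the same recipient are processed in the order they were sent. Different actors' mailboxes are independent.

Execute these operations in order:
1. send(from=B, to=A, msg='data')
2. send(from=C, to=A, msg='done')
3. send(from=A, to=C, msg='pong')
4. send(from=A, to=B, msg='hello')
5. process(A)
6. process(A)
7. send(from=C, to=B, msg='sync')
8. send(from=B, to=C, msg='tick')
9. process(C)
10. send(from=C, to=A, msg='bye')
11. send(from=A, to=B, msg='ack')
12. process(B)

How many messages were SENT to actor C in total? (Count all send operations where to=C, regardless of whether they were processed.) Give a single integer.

After 1 (send(from=B, to=A, msg='data')): A:[data] B:[] C:[]
After 2 (send(from=C, to=A, msg='done')): A:[data,done] B:[] C:[]
After 3 (send(from=A, to=C, msg='pong')): A:[data,done] B:[] C:[pong]
After 4 (send(from=A, to=B, msg='hello')): A:[data,done] B:[hello] C:[pong]
After 5 (process(A)): A:[done] B:[hello] C:[pong]
After 6 (process(A)): A:[] B:[hello] C:[pong]
After 7 (send(from=C, to=B, msg='sync')): A:[] B:[hello,sync] C:[pong]
After 8 (send(from=B, to=C, msg='tick')): A:[] B:[hello,sync] C:[pong,tick]
After 9 (process(C)): A:[] B:[hello,sync] C:[tick]
After 10 (send(from=C, to=A, msg='bye')): A:[bye] B:[hello,sync] C:[tick]
After 11 (send(from=A, to=B, msg='ack')): A:[bye] B:[hello,sync,ack] C:[tick]
After 12 (process(B)): A:[bye] B:[sync,ack] C:[tick]

Answer: 2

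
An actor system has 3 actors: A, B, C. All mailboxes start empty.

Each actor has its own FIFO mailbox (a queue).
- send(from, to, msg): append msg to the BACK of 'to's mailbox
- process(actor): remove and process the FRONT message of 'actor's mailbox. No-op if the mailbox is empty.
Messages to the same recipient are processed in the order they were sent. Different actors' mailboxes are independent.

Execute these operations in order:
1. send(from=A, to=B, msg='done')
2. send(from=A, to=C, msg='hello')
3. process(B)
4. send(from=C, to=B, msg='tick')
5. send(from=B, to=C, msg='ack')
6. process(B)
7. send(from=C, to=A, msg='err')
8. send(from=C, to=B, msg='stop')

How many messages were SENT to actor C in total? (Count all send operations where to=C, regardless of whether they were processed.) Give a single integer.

After 1 (send(from=A, to=B, msg='done')): A:[] B:[done] C:[]
After 2 (send(from=A, to=C, msg='hello')): A:[] B:[done] C:[hello]
After 3 (process(B)): A:[] B:[] C:[hello]
After 4 (send(from=C, to=B, msg='tick')): A:[] B:[tick] C:[hello]
After 5 (send(from=B, to=C, msg='ack')): A:[] B:[tick] C:[hello,ack]
After 6 (process(B)): A:[] B:[] C:[hello,ack]
After 7 (send(from=C, to=A, msg='err')): A:[err] B:[] C:[hello,ack]
After 8 (send(from=C, to=B, msg='stop')): A:[err] B:[stop] C:[hello,ack]

Answer: 2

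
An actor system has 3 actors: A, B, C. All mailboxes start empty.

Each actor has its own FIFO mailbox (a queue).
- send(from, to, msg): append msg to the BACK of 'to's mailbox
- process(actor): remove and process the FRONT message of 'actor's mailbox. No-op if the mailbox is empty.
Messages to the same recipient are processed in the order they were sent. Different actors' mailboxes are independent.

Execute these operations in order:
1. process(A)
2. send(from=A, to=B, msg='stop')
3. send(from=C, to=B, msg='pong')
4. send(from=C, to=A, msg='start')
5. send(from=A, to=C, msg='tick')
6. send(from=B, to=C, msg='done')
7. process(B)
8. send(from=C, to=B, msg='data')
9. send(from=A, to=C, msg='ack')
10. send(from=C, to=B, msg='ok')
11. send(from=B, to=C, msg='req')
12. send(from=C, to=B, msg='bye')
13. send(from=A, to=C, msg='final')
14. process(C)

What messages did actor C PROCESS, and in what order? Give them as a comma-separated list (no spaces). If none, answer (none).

Answer: tick

Derivation:
After 1 (process(A)): A:[] B:[] C:[]
After 2 (send(from=A, to=B, msg='stop')): A:[] B:[stop] C:[]
After 3 (send(from=C, to=B, msg='pong')): A:[] B:[stop,pong] C:[]
After 4 (send(from=C, to=A, msg='start')): A:[start] B:[stop,pong] C:[]
After 5 (send(from=A, to=C, msg='tick')): A:[start] B:[stop,pong] C:[tick]
After 6 (send(from=B, to=C, msg='done')): A:[start] B:[stop,pong] C:[tick,done]
After 7 (process(B)): A:[start] B:[pong] C:[tick,done]
After 8 (send(from=C, to=B, msg='data')): A:[start] B:[pong,data] C:[tick,done]
After 9 (send(from=A, to=C, msg='ack')): A:[start] B:[pong,data] C:[tick,done,ack]
After 10 (send(from=C, to=B, msg='ok')): A:[start] B:[pong,data,ok] C:[tick,done,ack]
After 11 (send(from=B, to=C, msg='req')): A:[start] B:[pong,data,ok] C:[tick,done,ack,req]
After 12 (send(from=C, to=B, msg='bye')): A:[start] B:[pong,data,ok,bye] C:[tick,done,ack,req]
After 13 (send(from=A, to=C, msg='final')): A:[start] B:[pong,data,ok,bye] C:[tick,done,ack,req,final]
After 14 (process(C)): A:[start] B:[pong,data,ok,bye] C:[done,ack,req,final]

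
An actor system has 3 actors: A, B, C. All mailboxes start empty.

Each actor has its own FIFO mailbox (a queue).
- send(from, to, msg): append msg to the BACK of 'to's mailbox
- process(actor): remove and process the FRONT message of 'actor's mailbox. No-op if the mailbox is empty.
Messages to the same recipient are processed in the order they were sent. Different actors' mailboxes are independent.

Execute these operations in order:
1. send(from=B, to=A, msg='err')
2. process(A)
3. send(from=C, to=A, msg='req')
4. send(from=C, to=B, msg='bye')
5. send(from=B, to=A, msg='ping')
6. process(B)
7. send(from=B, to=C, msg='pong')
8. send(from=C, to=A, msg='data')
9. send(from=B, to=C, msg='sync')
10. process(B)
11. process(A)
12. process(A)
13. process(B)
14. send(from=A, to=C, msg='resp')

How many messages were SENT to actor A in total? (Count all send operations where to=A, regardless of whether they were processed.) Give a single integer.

After 1 (send(from=B, to=A, msg='err')): A:[err] B:[] C:[]
After 2 (process(A)): A:[] B:[] C:[]
After 3 (send(from=C, to=A, msg='req')): A:[req] B:[] C:[]
After 4 (send(from=C, to=B, msg='bye')): A:[req] B:[bye] C:[]
After 5 (send(from=B, to=A, msg='ping')): A:[req,ping] B:[bye] C:[]
After 6 (process(B)): A:[req,ping] B:[] C:[]
After 7 (send(from=B, to=C, msg='pong')): A:[req,ping] B:[] C:[pong]
After 8 (send(from=C, to=A, msg='data')): A:[req,ping,data] B:[] C:[pong]
After 9 (send(from=B, to=C, msg='sync')): A:[req,ping,data] B:[] C:[pong,sync]
After 10 (process(B)): A:[req,ping,data] B:[] C:[pong,sync]
After 11 (process(A)): A:[ping,data] B:[] C:[pong,sync]
After 12 (process(A)): A:[data] B:[] C:[pong,sync]
After 13 (process(B)): A:[data] B:[] C:[pong,sync]
After 14 (send(from=A, to=C, msg='resp')): A:[data] B:[] C:[pong,sync,resp]

Answer: 4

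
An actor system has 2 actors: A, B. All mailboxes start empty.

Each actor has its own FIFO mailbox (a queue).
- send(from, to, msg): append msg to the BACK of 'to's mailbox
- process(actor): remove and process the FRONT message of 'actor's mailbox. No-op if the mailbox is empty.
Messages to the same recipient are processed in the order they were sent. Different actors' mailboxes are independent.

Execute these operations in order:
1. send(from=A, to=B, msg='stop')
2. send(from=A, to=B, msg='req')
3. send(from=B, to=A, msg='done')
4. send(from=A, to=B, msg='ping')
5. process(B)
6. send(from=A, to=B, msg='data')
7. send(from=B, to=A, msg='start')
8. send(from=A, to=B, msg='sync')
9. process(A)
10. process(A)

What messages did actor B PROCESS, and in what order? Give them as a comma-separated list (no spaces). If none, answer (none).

Answer: stop

Derivation:
After 1 (send(from=A, to=B, msg='stop')): A:[] B:[stop]
After 2 (send(from=A, to=B, msg='req')): A:[] B:[stop,req]
After 3 (send(from=B, to=A, msg='done')): A:[done] B:[stop,req]
After 4 (send(from=A, to=B, msg='ping')): A:[done] B:[stop,req,ping]
After 5 (process(B)): A:[done] B:[req,ping]
After 6 (send(from=A, to=B, msg='data')): A:[done] B:[req,ping,data]
After 7 (send(from=B, to=A, msg='start')): A:[done,start] B:[req,ping,data]
After 8 (send(from=A, to=B, msg='sync')): A:[done,start] B:[req,ping,data,sync]
After 9 (process(A)): A:[start] B:[req,ping,data,sync]
After 10 (process(A)): A:[] B:[req,ping,data,sync]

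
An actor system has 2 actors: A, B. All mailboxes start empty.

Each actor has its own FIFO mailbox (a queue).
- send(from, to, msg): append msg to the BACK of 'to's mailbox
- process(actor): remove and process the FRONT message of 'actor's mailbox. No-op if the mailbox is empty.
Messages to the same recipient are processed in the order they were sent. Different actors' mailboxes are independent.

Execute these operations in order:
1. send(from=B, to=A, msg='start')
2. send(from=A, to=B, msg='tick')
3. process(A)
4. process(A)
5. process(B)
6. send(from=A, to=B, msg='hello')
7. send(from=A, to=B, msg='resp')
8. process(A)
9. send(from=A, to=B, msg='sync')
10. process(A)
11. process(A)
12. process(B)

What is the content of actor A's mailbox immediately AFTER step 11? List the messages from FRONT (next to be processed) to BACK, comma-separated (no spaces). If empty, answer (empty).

After 1 (send(from=B, to=A, msg='start')): A:[start] B:[]
After 2 (send(from=A, to=B, msg='tick')): A:[start] B:[tick]
After 3 (process(A)): A:[] B:[tick]
After 4 (process(A)): A:[] B:[tick]
After 5 (process(B)): A:[] B:[]
After 6 (send(from=A, to=B, msg='hello')): A:[] B:[hello]
After 7 (send(from=A, to=B, msg='resp')): A:[] B:[hello,resp]
After 8 (process(A)): A:[] B:[hello,resp]
After 9 (send(from=A, to=B, msg='sync')): A:[] B:[hello,resp,sync]
After 10 (process(A)): A:[] B:[hello,resp,sync]
After 11 (process(A)): A:[] B:[hello,resp,sync]

(empty)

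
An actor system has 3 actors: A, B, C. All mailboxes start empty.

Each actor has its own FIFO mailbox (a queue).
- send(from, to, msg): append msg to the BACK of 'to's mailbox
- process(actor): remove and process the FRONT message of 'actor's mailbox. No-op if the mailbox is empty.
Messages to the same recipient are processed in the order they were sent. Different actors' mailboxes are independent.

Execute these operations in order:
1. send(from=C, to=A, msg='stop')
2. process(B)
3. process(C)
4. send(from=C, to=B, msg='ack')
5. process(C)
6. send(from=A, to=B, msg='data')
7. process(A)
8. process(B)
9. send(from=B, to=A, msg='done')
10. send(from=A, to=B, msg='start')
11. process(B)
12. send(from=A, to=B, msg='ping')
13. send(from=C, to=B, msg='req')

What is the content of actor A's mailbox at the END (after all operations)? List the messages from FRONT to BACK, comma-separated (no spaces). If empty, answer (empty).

Answer: done

Derivation:
After 1 (send(from=C, to=A, msg='stop')): A:[stop] B:[] C:[]
After 2 (process(B)): A:[stop] B:[] C:[]
After 3 (process(C)): A:[stop] B:[] C:[]
After 4 (send(from=C, to=B, msg='ack')): A:[stop] B:[ack] C:[]
After 5 (process(C)): A:[stop] B:[ack] C:[]
After 6 (send(from=A, to=B, msg='data')): A:[stop] B:[ack,data] C:[]
After 7 (process(A)): A:[] B:[ack,data] C:[]
After 8 (process(B)): A:[] B:[data] C:[]
After 9 (send(from=B, to=A, msg='done')): A:[done] B:[data] C:[]
After 10 (send(from=A, to=B, msg='start')): A:[done] B:[data,start] C:[]
After 11 (process(B)): A:[done] B:[start] C:[]
After 12 (send(from=A, to=B, msg='ping')): A:[done] B:[start,ping] C:[]
After 13 (send(from=C, to=B, msg='req')): A:[done] B:[start,ping,req] C:[]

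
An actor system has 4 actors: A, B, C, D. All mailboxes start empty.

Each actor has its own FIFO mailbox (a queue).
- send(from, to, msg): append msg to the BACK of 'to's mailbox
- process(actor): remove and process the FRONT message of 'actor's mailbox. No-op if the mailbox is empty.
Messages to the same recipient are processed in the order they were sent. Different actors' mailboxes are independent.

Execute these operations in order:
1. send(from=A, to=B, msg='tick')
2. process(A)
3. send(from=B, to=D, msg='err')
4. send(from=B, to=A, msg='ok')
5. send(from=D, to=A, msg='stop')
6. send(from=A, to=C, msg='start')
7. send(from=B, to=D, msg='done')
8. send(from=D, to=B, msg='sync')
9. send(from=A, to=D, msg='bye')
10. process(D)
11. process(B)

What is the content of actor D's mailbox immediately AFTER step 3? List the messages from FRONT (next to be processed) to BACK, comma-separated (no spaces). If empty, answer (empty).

After 1 (send(from=A, to=B, msg='tick')): A:[] B:[tick] C:[] D:[]
After 2 (process(A)): A:[] B:[tick] C:[] D:[]
After 3 (send(from=B, to=D, msg='err')): A:[] B:[tick] C:[] D:[err]

err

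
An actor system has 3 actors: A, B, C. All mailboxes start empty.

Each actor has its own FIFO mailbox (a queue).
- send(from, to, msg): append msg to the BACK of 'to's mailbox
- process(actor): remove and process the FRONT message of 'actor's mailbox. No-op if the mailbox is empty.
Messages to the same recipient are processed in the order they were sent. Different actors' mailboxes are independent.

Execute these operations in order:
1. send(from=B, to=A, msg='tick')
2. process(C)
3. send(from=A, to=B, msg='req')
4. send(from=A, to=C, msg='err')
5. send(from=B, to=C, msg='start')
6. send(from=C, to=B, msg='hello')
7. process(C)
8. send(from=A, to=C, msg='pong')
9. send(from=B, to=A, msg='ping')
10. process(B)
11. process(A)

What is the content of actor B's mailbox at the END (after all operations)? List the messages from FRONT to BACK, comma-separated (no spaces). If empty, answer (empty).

After 1 (send(from=B, to=A, msg='tick')): A:[tick] B:[] C:[]
After 2 (process(C)): A:[tick] B:[] C:[]
After 3 (send(from=A, to=B, msg='req')): A:[tick] B:[req] C:[]
After 4 (send(from=A, to=C, msg='err')): A:[tick] B:[req] C:[err]
After 5 (send(from=B, to=C, msg='start')): A:[tick] B:[req] C:[err,start]
After 6 (send(from=C, to=B, msg='hello')): A:[tick] B:[req,hello] C:[err,start]
After 7 (process(C)): A:[tick] B:[req,hello] C:[start]
After 8 (send(from=A, to=C, msg='pong')): A:[tick] B:[req,hello] C:[start,pong]
After 9 (send(from=B, to=A, msg='ping')): A:[tick,ping] B:[req,hello] C:[start,pong]
After 10 (process(B)): A:[tick,ping] B:[hello] C:[start,pong]
After 11 (process(A)): A:[ping] B:[hello] C:[start,pong]

Answer: hello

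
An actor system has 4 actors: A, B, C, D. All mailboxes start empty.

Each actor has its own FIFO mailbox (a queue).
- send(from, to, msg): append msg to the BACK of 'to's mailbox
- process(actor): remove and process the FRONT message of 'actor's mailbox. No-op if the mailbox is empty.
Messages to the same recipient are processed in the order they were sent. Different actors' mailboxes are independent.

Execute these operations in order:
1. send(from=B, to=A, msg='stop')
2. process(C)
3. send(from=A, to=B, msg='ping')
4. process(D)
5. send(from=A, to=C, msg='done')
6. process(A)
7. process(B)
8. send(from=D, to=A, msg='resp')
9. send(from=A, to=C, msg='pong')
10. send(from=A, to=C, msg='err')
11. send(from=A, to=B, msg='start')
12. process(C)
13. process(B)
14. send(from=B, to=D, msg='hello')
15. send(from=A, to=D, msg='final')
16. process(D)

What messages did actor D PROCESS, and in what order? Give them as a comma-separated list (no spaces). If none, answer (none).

Answer: hello

Derivation:
After 1 (send(from=B, to=A, msg='stop')): A:[stop] B:[] C:[] D:[]
After 2 (process(C)): A:[stop] B:[] C:[] D:[]
After 3 (send(from=A, to=B, msg='ping')): A:[stop] B:[ping] C:[] D:[]
After 4 (process(D)): A:[stop] B:[ping] C:[] D:[]
After 5 (send(from=A, to=C, msg='done')): A:[stop] B:[ping] C:[done] D:[]
After 6 (process(A)): A:[] B:[ping] C:[done] D:[]
After 7 (process(B)): A:[] B:[] C:[done] D:[]
After 8 (send(from=D, to=A, msg='resp')): A:[resp] B:[] C:[done] D:[]
After 9 (send(from=A, to=C, msg='pong')): A:[resp] B:[] C:[done,pong] D:[]
After 10 (send(from=A, to=C, msg='err')): A:[resp] B:[] C:[done,pong,err] D:[]
After 11 (send(from=A, to=B, msg='start')): A:[resp] B:[start] C:[done,pong,err] D:[]
After 12 (process(C)): A:[resp] B:[start] C:[pong,err] D:[]
After 13 (process(B)): A:[resp] B:[] C:[pong,err] D:[]
After 14 (send(from=B, to=D, msg='hello')): A:[resp] B:[] C:[pong,err] D:[hello]
After 15 (send(from=A, to=D, msg='final')): A:[resp] B:[] C:[pong,err] D:[hello,final]
After 16 (process(D)): A:[resp] B:[] C:[pong,err] D:[final]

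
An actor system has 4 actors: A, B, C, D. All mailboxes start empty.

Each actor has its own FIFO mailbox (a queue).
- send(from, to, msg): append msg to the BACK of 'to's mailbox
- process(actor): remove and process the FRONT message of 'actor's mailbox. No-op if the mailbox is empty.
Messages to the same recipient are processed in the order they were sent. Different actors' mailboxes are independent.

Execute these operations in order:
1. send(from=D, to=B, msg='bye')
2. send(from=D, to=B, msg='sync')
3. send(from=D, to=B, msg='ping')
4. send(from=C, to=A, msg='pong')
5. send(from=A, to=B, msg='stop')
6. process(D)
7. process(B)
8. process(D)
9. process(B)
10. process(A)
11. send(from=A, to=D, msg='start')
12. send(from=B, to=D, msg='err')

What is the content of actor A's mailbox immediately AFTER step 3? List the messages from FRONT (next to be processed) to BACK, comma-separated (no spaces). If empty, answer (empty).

After 1 (send(from=D, to=B, msg='bye')): A:[] B:[bye] C:[] D:[]
After 2 (send(from=D, to=B, msg='sync')): A:[] B:[bye,sync] C:[] D:[]
After 3 (send(from=D, to=B, msg='ping')): A:[] B:[bye,sync,ping] C:[] D:[]

(empty)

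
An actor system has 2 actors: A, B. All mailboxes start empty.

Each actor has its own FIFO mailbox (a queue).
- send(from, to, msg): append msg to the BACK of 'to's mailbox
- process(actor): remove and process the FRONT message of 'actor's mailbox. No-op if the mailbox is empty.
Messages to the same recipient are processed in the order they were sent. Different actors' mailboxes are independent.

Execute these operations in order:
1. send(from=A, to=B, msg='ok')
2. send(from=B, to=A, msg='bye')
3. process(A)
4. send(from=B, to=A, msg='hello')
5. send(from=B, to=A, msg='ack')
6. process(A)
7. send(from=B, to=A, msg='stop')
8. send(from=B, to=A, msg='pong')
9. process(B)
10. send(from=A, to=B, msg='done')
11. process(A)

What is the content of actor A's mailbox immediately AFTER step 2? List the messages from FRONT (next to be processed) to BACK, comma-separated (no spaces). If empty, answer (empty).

After 1 (send(from=A, to=B, msg='ok')): A:[] B:[ok]
After 2 (send(from=B, to=A, msg='bye')): A:[bye] B:[ok]

bye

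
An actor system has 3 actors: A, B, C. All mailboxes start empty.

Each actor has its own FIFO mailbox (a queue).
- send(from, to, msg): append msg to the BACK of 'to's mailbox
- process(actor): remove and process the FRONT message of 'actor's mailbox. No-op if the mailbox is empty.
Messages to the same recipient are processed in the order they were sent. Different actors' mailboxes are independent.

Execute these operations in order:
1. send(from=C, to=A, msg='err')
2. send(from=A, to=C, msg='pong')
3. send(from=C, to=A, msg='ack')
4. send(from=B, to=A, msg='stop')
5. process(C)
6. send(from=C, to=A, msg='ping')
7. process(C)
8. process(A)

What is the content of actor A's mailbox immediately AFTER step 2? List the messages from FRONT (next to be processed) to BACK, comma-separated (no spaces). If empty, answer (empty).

After 1 (send(from=C, to=A, msg='err')): A:[err] B:[] C:[]
After 2 (send(from=A, to=C, msg='pong')): A:[err] B:[] C:[pong]

err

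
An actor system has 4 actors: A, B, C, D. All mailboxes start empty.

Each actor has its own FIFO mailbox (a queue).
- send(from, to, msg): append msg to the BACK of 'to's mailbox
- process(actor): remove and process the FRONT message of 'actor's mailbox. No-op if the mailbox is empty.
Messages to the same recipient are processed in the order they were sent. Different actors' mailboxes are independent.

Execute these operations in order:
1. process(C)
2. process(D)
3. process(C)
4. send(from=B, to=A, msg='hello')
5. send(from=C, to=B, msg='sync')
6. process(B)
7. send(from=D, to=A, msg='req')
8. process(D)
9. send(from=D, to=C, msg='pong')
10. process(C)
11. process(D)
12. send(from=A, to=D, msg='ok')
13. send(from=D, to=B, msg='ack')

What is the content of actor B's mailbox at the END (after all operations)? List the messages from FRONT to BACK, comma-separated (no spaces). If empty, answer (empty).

Answer: ack

Derivation:
After 1 (process(C)): A:[] B:[] C:[] D:[]
After 2 (process(D)): A:[] B:[] C:[] D:[]
After 3 (process(C)): A:[] B:[] C:[] D:[]
After 4 (send(from=B, to=A, msg='hello')): A:[hello] B:[] C:[] D:[]
After 5 (send(from=C, to=B, msg='sync')): A:[hello] B:[sync] C:[] D:[]
After 6 (process(B)): A:[hello] B:[] C:[] D:[]
After 7 (send(from=D, to=A, msg='req')): A:[hello,req] B:[] C:[] D:[]
After 8 (process(D)): A:[hello,req] B:[] C:[] D:[]
After 9 (send(from=D, to=C, msg='pong')): A:[hello,req] B:[] C:[pong] D:[]
After 10 (process(C)): A:[hello,req] B:[] C:[] D:[]
After 11 (process(D)): A:[hello,req] B:[] C:[] D:[]
After 12 (send(from=A, to=D, msg='ok')): A:[hello,req] B:[] C:[] D:[ok]
After 13 (send(from=D, to=B, msg='ack')): A:[hello,req] B:[ack] C:[] D:[ok]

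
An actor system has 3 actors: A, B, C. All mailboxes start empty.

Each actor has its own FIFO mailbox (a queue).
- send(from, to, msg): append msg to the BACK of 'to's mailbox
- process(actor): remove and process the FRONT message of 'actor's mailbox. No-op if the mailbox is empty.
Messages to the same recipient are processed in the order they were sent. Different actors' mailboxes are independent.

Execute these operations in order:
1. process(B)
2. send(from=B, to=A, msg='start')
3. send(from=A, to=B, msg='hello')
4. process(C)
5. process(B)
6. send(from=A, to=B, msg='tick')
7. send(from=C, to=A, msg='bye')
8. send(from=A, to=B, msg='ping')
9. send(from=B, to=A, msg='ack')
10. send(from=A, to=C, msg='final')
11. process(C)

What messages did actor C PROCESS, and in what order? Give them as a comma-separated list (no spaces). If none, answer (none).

Answer: final

Derivation:
After 1 (process(B)): A:[] B:[] C:[]
After 2 (send(from=B, to=A, msg='start')): A:[start] B:[] C:[]
After 3 (send(from=A, to=B, msg='hello')): A:[start] B:[hello] C:[]
After 4 (process(C)): A:[start] B:[hello] C:[]
After 5 (process(B)): A:[start] B:[] C:[]
After 6 (send(from=A, to=B, msg='tick')): A:[start] B:[tick] C:[]
After 7 (send(from=C, to=A, msg='bye')): A:[start,bye] B:[tick] C:[]
After 8 (send(from=A, to=B, msg='ping')): A:[start,bye] B:[tick,ping] C:[]
After 9 (send(from=B, to=A, msg='ack')): A:[start,bye,ack] B:[tick,ping] C:[]
After 10 (send(from=A, to=C, msg='final')): A:[start,bye,ack] B:[tick,ping] C:[final]
After 11 (process(C)): A:[start,bye,ack] B:[tick,ping] C:[]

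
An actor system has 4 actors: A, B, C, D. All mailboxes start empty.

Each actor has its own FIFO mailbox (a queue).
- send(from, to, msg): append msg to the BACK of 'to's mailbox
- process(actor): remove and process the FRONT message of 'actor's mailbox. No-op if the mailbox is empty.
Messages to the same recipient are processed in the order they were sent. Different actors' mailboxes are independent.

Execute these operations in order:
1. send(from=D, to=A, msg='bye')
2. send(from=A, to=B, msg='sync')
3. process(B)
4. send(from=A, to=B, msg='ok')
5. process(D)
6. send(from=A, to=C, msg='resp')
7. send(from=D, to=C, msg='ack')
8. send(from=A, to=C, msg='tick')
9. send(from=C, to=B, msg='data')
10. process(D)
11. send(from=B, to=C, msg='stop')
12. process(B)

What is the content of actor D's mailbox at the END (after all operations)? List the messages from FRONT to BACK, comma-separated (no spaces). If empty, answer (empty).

Answer: (empty)

Derivation:
After 1 (send(from=D, to=A, msg='bye')): A:[bye] B:[] C:[] D:[]
After 2 (send(from=A, to=B, msg='sync')): A:[bye] B:[sync] C:[] D:[]
After 3 (process(B)): A:[bye] B:[] C:[] D:[]
After 4 (send(from=A, to=B, msg='ok')): A:[bye] B:[ok] C:[] D:[]
After 5 (process(D)): A:[bye] B:[ok] C:[] D:[]
After 6 (send(from=A, to=C, msg='resp')): A:[bye] B:[ok] C:[resp] D:[]
After 7 (send(from=D, to=C, msg='ack')): A:[bye] B:[ok] C:[resp,ack] D:[]
After 8 (send(from=A, to=C, msg='tick')): A:[bye] B:[ok] C:[resp,ack,tick] D:[]
After 9 (send(from=C, to=B, msg='data')): A:[bye] B:[ok,data] C:[resp,ack,tick] D:[]
After 10 (process(D)): A:[bye] B:[ok,data] C:[resp,ack,tick] D:[]
After 11 (send(from=B, to=C, msg='stop')): A:[bye] B:[ok,data] C:[resp,ack,tick,stop] D:[]
After 12 (process(B)): A:[bye] B:[data] C:[resp,ack,tick,stop] D:[]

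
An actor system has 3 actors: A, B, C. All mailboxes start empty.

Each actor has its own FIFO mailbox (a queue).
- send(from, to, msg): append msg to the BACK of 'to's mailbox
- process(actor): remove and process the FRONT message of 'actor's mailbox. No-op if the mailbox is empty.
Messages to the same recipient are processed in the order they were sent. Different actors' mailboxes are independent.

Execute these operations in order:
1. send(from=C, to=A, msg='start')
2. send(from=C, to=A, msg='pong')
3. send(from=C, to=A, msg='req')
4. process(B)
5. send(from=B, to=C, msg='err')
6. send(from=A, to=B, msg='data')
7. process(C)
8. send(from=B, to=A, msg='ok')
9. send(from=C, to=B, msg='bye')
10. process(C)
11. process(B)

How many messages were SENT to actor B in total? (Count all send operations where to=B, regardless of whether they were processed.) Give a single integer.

After 1 (send(from=C, to=A, msg='start')): A:[start] B:[] C:[]
After 2 (send(from=C, to=A, msg='pong')): A:[start,pong] B:[] C:[]
After 3 (send(from=C, to=A, msg='req')): A:[start,pong,req] B:[] C:[]
After 4 (process(B)): A:[start,pong,req] B:[] C:[]
After 5 (send(from=B, to=C, msg='err')): A:[start,pong,req] B:[] C:[err]
After 6 (send(from=A, to=B, msg='data')): A:[start,pong,req] B:[data] C:[err]
After 7 (process(C)): A:[start,pong,req] B:[data] C:[]
After 8 (send(from=B, to=A, msg='ok')): A:[start,pong,req,ok] B:[data] C:[]
After 9 (send(from=C, to=B, msg='bye')): A:[start,pong,req,ok] B:[data,bye] C:[]
After 10 (process(C)): A:[start,pong,req,ok] B:[data,bye] C:[]
After 11 (process(B)): A:[start,pong,req,ok] B:[bye] C:[]

Answer: 2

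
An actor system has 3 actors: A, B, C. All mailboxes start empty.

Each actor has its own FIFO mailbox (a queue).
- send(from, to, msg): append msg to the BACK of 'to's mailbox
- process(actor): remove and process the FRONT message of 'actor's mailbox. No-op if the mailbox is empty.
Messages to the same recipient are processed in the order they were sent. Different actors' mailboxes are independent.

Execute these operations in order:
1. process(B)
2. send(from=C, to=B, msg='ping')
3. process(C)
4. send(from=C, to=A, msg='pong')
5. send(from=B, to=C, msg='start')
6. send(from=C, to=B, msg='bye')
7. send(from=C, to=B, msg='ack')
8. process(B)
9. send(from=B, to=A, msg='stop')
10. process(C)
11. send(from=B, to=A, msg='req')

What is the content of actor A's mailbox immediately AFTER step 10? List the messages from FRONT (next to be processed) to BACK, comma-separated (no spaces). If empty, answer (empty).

After 1 (process(B)): A:[] B:[] C:[]
After 2 (send(from=C, to=B, msg='ping')): A:[] B:[ping] C:[]
After 3 (process(C)): A:[] B:[ping] C:[]
After 4 (send(from=C, to=A, msg='pong')): A:[pong] B:[ping] C:[]
After 5 (send(from=B, to=C, msg='start')): A:[pong] B:[ping] C:[start]
After 6 (send(from=C, to=B, msg='bye')): A:[pong] B:[ping,bye] C:[start]
After 7 (send(from=C, to=B, msg='ack')): A:[pong] B:[ping,bye,ack] C:[start]
After 8 (process(B)): A:[pong] B:[bye,ack] C:[start]
After 9 (send(from=B, to=A, msg='stop')): A:[pong,stop] B:[bye,ack] C:[start]
After 10 (process(C)): A:[pong,stop] B:[bye,ack] C:[]

pong,stop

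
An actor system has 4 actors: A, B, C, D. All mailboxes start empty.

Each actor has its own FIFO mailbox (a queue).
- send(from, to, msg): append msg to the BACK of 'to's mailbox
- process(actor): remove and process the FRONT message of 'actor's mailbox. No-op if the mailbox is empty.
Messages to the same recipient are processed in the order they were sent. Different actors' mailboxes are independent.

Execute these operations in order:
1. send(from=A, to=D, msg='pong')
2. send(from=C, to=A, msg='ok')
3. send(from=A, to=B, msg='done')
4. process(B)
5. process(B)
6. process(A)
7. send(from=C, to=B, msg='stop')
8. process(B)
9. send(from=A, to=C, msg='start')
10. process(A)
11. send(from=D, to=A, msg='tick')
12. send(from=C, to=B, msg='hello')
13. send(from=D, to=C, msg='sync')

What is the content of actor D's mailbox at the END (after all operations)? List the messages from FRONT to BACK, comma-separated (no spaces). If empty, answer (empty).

Answer: pong

Derivation:
After 1 (send(from=A, to=D, msg='pong')): A:[] B:[] C:[] D:[pong]
After 2 (send(from=C, to=A, msg='ok')): A:[ok] B:[] C:[] D:[pong]
After 3 (send(from=A, to=B, msg='done')): A:[ok] B:[done] C:[] D:[pong]
After 4 (process(B)): A:[ok] B:[] C:[] D:[pong]
After 5 (process(B)): A:[ok] B:[] C:[] D:[pong]
After 6 (process(A)): A:[] B:[] C:[] D:[pong]
After 7 (send(from=C, to=B, msg='stop')): A:[] B:[stop] C:[] D:[pong]
After 8 (process(B)): A:[] B:[] C:[] D:[pong]
After 9 (send(from=A, to=C, msg='start')): A:[] B:[] C:[start] D:[pong]
After 10 (process(A)): A:[] B:[] C:[start] D:[pong]
After 11 (send(from=D, to=A, msg='tick')): A:[tick] B:[] C:[start] D:[pong]
After 12 (send(from=C, to=B, msg='hello')): A:[tick] B:[hello] C:[start] D:[pong]
After 13 (send(from=D, to=C, msg='sync')): A:[tick] B:[hello] C:[start,sync] D:[pong]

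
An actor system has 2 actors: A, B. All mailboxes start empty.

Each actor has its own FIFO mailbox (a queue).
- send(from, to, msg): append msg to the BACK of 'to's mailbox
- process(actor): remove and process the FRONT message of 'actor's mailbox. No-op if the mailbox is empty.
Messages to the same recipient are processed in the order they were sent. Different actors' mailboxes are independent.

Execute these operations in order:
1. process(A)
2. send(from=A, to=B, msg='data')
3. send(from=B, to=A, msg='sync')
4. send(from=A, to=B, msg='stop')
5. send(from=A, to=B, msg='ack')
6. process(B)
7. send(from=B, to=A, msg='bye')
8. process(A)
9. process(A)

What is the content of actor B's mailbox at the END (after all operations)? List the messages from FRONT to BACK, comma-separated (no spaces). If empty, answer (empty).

Answer: stop,ack

Derivation:
After 1 (process(A)): A:[] B:[]
After 2 (send(from=A, to=B, msg='data')): A:[] B:[data]
After 3 (send(from=B, to=A, msg='sync')): A:[sync] B:[data]
After 4 (send(from=A, to=B, msg='stop')): A:[sync] B:[data,stop]
After 5 (send(from=A, to=B, msg='ack')): A:[sync] B:[data,stop,ack]
After 6 (process(B)): A:[sync] B:[stop,ack]
After 7 (send(from=B, to=A, msg='bye')): A:[sync,bye] B:[stop,ack]
After 8 (process(A)): A:[bye] B:[stop,ack]
After 9 (process(A)): A:[] B:[stop,ack]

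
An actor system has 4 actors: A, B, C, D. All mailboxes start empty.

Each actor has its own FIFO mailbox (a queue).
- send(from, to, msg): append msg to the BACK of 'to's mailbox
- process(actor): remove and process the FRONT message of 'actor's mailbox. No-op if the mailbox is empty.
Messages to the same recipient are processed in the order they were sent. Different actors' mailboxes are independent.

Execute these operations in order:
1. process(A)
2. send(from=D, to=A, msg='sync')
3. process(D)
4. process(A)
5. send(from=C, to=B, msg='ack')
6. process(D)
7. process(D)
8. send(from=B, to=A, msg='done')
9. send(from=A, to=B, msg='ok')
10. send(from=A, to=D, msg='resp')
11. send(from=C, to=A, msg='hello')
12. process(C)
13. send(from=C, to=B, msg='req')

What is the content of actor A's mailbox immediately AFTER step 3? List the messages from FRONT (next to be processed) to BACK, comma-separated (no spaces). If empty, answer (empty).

After 1 (process(A)): A:[] B:[] C:[] D:[]
After 2 (send(from=D, to=A, msg='sync')): A:[sync] B:[] C:[] D:[]
After 3 (process(D)): A:[sync] B:[] C:[] D:[]

sync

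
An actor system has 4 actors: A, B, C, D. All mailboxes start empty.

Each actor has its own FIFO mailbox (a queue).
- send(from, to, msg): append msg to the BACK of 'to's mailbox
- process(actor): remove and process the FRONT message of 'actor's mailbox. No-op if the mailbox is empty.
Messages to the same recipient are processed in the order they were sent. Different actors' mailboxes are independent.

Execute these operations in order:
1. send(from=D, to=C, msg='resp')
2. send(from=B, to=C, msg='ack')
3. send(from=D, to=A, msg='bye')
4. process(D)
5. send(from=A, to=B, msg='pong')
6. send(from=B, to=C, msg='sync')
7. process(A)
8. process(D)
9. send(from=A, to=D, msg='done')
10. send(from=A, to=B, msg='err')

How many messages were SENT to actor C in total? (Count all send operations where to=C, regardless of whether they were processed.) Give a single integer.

After 1 (send(from=D, to=C, msg='resp')): A:[] B:[] C:[resp] D:[]
After 2 (send(from=B, to=C, msg='ack')): A:[] B:[] C:[resp,ack] D:[]
After 3 (send(from=D, to=A, msg='bye')): A:[bye] B:[] C:[resp,ack] D:[]
After 4 (process(D)): A:[bye] B:[] C:[resp,ack] D:[]
After 5 (send(from=A, to=B, msg='pong')): A:[bye] B:[pong] C:[resp,ack] D:[]
After 6 (send(from=B, to=C, msg='sync')): A:[bye] B:[pong] C:[resp,ack,sync] D:[]
After 7 (process(A)): A:[] B:[pong] C:[resp,ack,sync] D:[]
After 8 (process(D)): A:[] B:[pong] C:[resp,ack,sync] D:[]
After 9 (send(from=A, to=D, msg='done')): A:[] B:[pong] C:[resp,ack,sync] D:[done]
After 10 (send(from=A, to=B, msg='err')): A:[] B:[pong,err] C:[resp,ack,sync] D:[done]

Answer: 3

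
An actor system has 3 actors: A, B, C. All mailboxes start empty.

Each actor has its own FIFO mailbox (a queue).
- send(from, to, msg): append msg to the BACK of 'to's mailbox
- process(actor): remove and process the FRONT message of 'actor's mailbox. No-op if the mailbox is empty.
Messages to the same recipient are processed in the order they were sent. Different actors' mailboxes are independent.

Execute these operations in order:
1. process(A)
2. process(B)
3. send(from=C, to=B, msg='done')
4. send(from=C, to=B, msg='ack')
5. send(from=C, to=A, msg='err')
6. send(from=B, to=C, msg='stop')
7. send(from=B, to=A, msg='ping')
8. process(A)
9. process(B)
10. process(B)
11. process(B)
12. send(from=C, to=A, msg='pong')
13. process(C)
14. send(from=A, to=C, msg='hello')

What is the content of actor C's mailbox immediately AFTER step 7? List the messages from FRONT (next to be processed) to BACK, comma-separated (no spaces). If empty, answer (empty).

After 1 (process(A)): A:[] B:[] C:[]
After 2 (process(B)): A:[] B:[] C:[]
After 3 (send(from=C, to=B, msg='done')): A:[] B:[done] C:[]
After 4 (send(from=C, to=B, msg='ack')): A:[] B:[done,ack] C:[]
After 5 (send(from=C, to=A, msg='err')): A:[err] B:[done,ack] C:[]
After 6 (send(from=B, to=C, msg='stop')): A:[err] B:[done,ack] C:[stop]
After 7 (send(from=B, to=A, msg='ping')): A:[err,ping] B:[done,ack] C:[stop]

stop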